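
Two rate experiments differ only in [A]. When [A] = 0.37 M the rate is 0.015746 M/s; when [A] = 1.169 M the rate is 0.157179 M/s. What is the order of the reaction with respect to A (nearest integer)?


Rate is proportional to [A]^n, so rate2/rate1 = ([A]2/[A]1)^n. Take logs to solve for n.
rate2/rate1 = 0.157179 / 0.015746 = 9.9822
[A]2/[A]1 = 1.169 / 0.37 = 3.1595
n = ln(9.9822) / ln(3.1595) = 2.0
Nearest integer order:

2


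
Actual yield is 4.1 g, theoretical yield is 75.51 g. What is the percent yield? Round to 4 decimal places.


% yield = 100 * actual / theoretical
% yield = 100 * 4.1 / 75.51
% yield = 5.4297444 %, rounded to 4 dp:

5.4297 %


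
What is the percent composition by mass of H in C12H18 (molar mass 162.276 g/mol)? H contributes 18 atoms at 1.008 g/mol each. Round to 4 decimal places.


pct = 100 * (n_elem * M_elem) / M_total
mass_contribution = 18 * 1.008 = 18.144 g/mol
pct = 100 * 18.144 / 162.276
pct = 11.18095097 %, rounded to 4 dp:

11.1810 %


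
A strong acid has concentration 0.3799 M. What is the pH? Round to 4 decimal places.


A strong acid dissociates completely, so [H+] equals the given concentration.
pH = -log10([H+]) = -log10(0.3799)
pH = 0.42033071, rounded to 4 dp:

0.4203


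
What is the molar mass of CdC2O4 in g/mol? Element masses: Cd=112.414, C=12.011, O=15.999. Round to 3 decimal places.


M = sum(count * atomic_mass) over atoms.
M = 1*112.414 + 2*12.011 + 4*15.999
M = 112.414 + 24.022 + 63.996
M = 200.432 g/mol, rounded to 3 dp:

200.432 g/mol


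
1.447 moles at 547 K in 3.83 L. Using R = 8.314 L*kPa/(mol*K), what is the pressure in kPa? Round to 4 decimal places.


PV = nRT, solve for P = nRT / V.
nRT = 1.447 * 8.314 * 547 = 6580.6058
P = 6580.6058 / 3.83
P = 1718.17383812 kPa, rounded to 4 dp:

1718.1738 kPa


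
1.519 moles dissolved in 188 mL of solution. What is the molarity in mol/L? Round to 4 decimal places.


Convert volume to liters: V_L = V_mL / 1000.
V_L = 188 / 1000 = 0.188 L
M = n / V_L = 1.519 / 0.188
M = 8.07978723 mol/L, rounded to 4 dp:

8.0798 mol/L


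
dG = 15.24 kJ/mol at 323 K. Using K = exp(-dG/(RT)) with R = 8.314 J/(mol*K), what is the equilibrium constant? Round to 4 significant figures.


dG is in kJ/mol; multiply by 1000 to match R in J/(mol*K).
RT = 8.314 * 323 = 2685.422 J/mol
exponent = -dG*1000 / (RT) = -(15.24*1000) / 2685.422 = -5.6750857
K = exp(-5.6750857)
K = 0.003430375, rounded to 4 significant figures:

0.003430


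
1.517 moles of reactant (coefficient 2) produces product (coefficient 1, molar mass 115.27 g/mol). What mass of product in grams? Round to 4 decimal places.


Use the coefficient ratio to convert reactant moles to product moles, then multiply by the product's molar mass.
moles_P = moles_R * (coeff_P / coeff_R) = 1.517 * (1/2) = 0.7585
mass_P = moles_P * M_P = 0.7585 * 115.27
mass_P = 87.432295 g, rounded to 4 dp:

87.4323 g


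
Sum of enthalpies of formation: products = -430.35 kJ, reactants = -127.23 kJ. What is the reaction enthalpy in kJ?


dH_rxn = sum(dH_f products) - sum(dH_f reactants)
dH_rxn = -430.35 - (-127.23)
dH_rxn = -303.12 kJ:

-303.12 kJ


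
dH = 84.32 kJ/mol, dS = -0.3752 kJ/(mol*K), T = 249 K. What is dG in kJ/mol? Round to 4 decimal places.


Gibbs: dG = dH - T*dS (consistent units, dS already in kJ/(mol*K)).
T*dS = 249 * -0.3752 = -93.4248
dG = 84.32 - (-93.4248)
dG = 177.7448 kJ/mol, rounded to 4 dp:

177.7448 kJ/mol


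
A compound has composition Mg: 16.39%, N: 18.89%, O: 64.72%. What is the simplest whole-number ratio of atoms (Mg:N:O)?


Assume 100 g of compound, divide each mass% by atomic mass to get moles, then normalize by the smallest to get a raw atom ratio.
Moles per 100 g: Mg: 16.39/24.305 = 0.6743, N: 18.89/14.007 = 1.3486, O: 64.72/15.999 = 4.0453
Raw ratio (divide by min = 0.6743): Mg: 1.0, N: 2.0, O: 5.999
Multiply by 1 to clear fractions: Mg: 1.0 ~= 1, N: 2.0 ~= 2, O: 5.999 ~= 6
Reduce by GCD to get the simplest whole-number ratio:

1:2:6


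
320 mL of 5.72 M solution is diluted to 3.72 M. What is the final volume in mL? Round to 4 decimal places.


Dilution: M1*V1 = M2*V2, solve for V2.
V2 = M1*V1 / M2
V2 = 5.72 * 320 / 3.72
V2 = 1830.4 / 3.72
V2 = 492.04301075 mL, rounded to 4 dp:

492.0430 mL


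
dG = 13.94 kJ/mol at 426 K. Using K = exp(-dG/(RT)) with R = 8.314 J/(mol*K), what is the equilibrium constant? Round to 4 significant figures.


dG is in kJ/mol; multiply by 1000 to match R in J/(mol*K).
RT = 8.314 * 426 = 3541.764 J/mol
exponent = -dG*1000 / (RT) = -(13.94*1000) / 3541.764 = -3.93589183
K = exp(-3.93589183)
K = 0.019528276, rounded to 4 significant figures:

0.01953


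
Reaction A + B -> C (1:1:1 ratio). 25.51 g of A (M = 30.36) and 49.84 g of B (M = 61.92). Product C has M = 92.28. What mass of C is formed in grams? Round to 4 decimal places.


Find moles of each reactant; the smaller value is the limiting reagent in a 1:1:1 reaction, so moles_C equals moles of the limiter.
n_A = mass_A / M_A = 25.51 / 30.36 = 0.84025 mol
n_B = mass_B / M_B = 49.84 / 61.92 = 0.80491 mol
Limiting reagent: B (smaller), n_limiting = 0.80491 mol
mass_C = n_limiting * M_C = 0.80491 * 92.28
mass_C = 74.2770948 g, rounded to 4 dp:

74.2771 g


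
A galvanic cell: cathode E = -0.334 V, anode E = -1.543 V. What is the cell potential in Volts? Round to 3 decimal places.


Standard cell potential: E_cell = E_cathode - E_anode.
E_cell = -0.334 - (-1.543)
E_cell = 1.209 V, rounded to 3 dp:

1.209 V


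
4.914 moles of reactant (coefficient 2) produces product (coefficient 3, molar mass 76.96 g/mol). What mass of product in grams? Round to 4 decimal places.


Use the coefficient ratio to convert reactant moles to product moles, then multiply by the product's molar mass.
moles_P = moles_R * (coeff_P / coeff_R) = 4.914 * (3/2) = 7.371
mass_P = moles_P * M_P = 7.371 * 76.96
mass_P = 567.27216 g, rounded to 4 dp:

567.2722 g


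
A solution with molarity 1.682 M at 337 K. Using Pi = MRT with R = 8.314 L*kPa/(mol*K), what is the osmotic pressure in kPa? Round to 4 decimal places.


Osmotic pressure (van't Hoff): Pi = M*R*T.
RT = 8.314 * 337 = 2801.818
Pi = 1.682 * 2801.818
Pi = 4712.657876 kPa, rounded to 4 dp:

4712.6579 kPa


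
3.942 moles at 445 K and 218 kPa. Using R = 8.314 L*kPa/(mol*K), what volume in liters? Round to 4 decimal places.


PV = nRT, solve for V = nRT / P.
nRT = 3.942 * 8.314 * 445 = 14584.3357
V = 14584.3357 / 218
V = 66.90062248 L, rounded to 4 dp:

66.9006 L


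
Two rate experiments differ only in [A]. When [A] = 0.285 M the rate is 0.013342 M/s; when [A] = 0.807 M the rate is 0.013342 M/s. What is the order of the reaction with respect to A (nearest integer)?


Rate is proportional to [A]^n, so rate2/rate1 = ([A]2/[A]1)^n. Take logs to solve for n.
rate2/rate1 = 0.013342 / 0.013342 = 1.0
[A]2/[A]1 = 0.807 / 0.285 = 2.8316
n = ln(1.0) / ln(2.8316) = 0.0
Nearest integer order:

0


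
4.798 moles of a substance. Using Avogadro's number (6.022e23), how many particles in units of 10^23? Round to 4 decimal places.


N = n * NA, then divide by 1e23 for the requested units.
N / 1e23 = n * 6.022
N / 1e23 = 4.798 * 6.022
N / 1e23 = 28.893556, rounded to 4 dp:

28.8936


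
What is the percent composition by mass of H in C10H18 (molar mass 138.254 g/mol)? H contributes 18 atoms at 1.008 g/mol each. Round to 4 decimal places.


pct = 100 * (n_elem * M_elem) / M_total
mass_contribution = 18 * 1.008 = 18.144 g/mol
pct = 100 * 18.144 / 138.254
pct = 13.12367092 %, rounded to 4 dp:

13.1237 %


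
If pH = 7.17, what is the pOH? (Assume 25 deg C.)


At 25 deg C, pH + pOH = 14.
pOH = 14 - pH = 14 - 7.17
pOH = 6.83:

6.83


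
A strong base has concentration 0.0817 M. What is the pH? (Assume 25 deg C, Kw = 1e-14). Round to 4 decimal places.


A strong base dissociates completely, so [OH-] equals the given concentration.
pOH = -log10([OH-]) = -log10(0.0817) = 1.087778
pH = 14 - pOH = 14 - 1.087778
pH = 12.912222, rounded to 4 dp:

12.9122


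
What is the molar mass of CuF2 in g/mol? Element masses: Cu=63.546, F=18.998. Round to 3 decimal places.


M = sum(count * atomic_mass) over atoms.
M = 1*63.546 + 2*18.998
M = 63.546 + 37.996
M = 101.542 g/mol, rounded to 3 dp:

101.542 g/mol


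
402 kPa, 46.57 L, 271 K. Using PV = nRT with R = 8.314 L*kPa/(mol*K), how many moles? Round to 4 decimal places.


PV = nRT, solve for n = PV / (RT).
PV = 402 * 46.57 = 18721.14
RT = 8.314 * 271 = 2253.094
n = 18721.14 / 2253.094
n = 8.30908076 mol, rounded to 4 dp:

8.3091 mol


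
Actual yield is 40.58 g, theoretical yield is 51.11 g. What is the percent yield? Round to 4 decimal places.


% yield = 100 * actual / theoretical
% yield = 100 * 40.58 / 51.11
% yield = 79.3973782 %, rounded to 4 dp:

79.3974 %


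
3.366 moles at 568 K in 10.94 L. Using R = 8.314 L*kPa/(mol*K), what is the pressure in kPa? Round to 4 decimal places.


PV = nRT, solve for P = nRT / V.
nRT = 3.366 * 8.314 * 568 = 15895.4368
P = 15895.4368 / 10.94
P = 1452.96497258 kPa, rounded to 4 dp:

1452.9650 kPa


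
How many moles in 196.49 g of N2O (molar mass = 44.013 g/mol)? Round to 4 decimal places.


n = mass / M
n = 196.49 / 44.013
n = 4.4643628 mol, rounded to 4 dp:

4.4644 mol


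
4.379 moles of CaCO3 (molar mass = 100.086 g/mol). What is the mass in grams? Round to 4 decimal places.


mass = n * M
mass = 4.379 * 100.086
mass = 438.276594 g, rounded to 4 dp:

438.2766 g


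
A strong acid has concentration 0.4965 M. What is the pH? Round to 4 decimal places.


A strong acid dissociates completely, so [H+] equals the given concentration.
pH = -log10([H+]) = -log10(0.4965)
pH = 0.30408075, rounded to 4 dp:

0.3041


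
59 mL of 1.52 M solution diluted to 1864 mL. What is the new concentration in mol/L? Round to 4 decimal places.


Dilution: M1*V1 = M2*V2, solve for M2.
M2 = M1*V1 / V2
M2 = 1.52 * 59 / 1864
M2 = 89.68 / 1864
M2 = 0.04811159 mol/L, rounded to 4 dp:

0.0481 mol/L


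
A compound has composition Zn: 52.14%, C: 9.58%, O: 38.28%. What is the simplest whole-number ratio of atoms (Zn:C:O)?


Assume 100 g of compound, divide each mass% by atomic mass to get moles, then normalize by the smallest to get a raw atom ratio.
Moles per 100 g: Zn: 52.14/65.38 = 0.7975, C: 9.58/12.011 = 0.7976, O: 38.28/15.999 = 2.3926
Raw ratio (divide by min = 0.7975): Zn: 1.0, C: 1.0, O: 3.0
Multiply by 1 to clear fractions: Zn: 1.0 ~= 1, C: 1.0 ~= 1, O: 3.0 ~= 3
Reduce by GCD to get the simplest whole-number ratio:

1:1:3


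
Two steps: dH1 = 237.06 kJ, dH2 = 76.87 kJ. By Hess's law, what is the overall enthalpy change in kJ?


Hess's law: enthalpy is a state function, so add the step enthalpies.
dH_total = dH1 + dH2 = 237.06 + (76.87)
dH_total = 313.93 kJ:

313.93 kJ


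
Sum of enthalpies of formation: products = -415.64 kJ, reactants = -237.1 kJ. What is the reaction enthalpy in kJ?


dH_rxn = sum(dH_f products) - sum(dH_f reactants)
dH_rxn = -415.64 - (-237.1)
dH_rxn = -178.54 kJ:

-178.54 kJ


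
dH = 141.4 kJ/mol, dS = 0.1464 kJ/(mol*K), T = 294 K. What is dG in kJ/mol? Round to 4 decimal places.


Gibbs: dG = dH - T*dS (consistent units, dS already in kJ/(mol*K)).
T*dS = 294 * 0.1464 = 43.0416
dG = 141.4 - (43.0416)
dG = 98.3584 kJ/mol, rounded to 4 dp:

98.3584 kJ/mol


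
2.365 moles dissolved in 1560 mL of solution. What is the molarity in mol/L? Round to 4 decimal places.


Convert volume to liters: V_L = V_mL / 1000.
V_L = 1560 / 1000 = 1.56 L
M = n / V_L = 2.365 / 1.56
M = 1.51602564 mol/L, rounded to 4 dp:

1.5160 mol/L


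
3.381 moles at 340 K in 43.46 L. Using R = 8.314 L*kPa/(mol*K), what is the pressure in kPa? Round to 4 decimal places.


PV = nRT, solve for P = nRT / V.
nRT = 3.381 * 8.314 * 340 = 9557.2756
P = 9557.2756 / 43.46
P = 219.90970087 kPa, rounded to 4 dp:

219.9097 kPa


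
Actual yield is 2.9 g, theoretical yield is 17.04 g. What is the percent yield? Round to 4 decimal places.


% yield = 100 * actual / theoretical
% yield = 100 * 2.9 / 17.04
% yield = 17.01877934 %, rounded to 4 dp:

17.0188 %


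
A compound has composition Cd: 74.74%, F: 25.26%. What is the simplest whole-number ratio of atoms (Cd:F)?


Assume 100 g of compound, divide each mass% by atomic mass to get moles, then normalize by the smallest to get a raw atom ratio.
Moles per 100 g: Cd: 74.74/112.414 = 0.6649, F: 25.26/18.998 = 1.3296
Raw ratio (divide by min = 0.6649): Cd: 1.0, F: 2.0
Multiply by 1 to clear fractions: Cd: 1.0 ~= 1, F: 2.0 ~= 2
Reduce by GCD to get the simplest whole-number ratio:

1:2


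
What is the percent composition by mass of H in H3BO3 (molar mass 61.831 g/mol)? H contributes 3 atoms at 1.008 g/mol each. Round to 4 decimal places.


pct = 100 * (n_elem * M_elem) / M_total
mass_contribution = 3 * 1.008 = 3.024 g/mol
pct = 100 * 3.024 / 61.831
pct = 4.89075059 %, rounded to 4 dp:

4.8908 %


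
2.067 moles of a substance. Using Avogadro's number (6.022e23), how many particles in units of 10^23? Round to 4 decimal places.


N = n * NA, then divide by 1e23 for the requested units.
N / 1e23 = n * 6.022
N / 1e23 = 2.067 * 6.022
N / 1e23 = 12.447474, rounded to 4 dp:

12.4475


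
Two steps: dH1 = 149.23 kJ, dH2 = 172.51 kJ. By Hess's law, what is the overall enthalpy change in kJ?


Hess's law: enthalpy is a state function, so add the step enthalpies.
dH_total = dH1 + dH2 = 149.23 + (172.51)
dH_total = 321.74 kJ:

321.74 kJ


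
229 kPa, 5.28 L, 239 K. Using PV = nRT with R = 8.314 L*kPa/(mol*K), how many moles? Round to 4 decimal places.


PV = nRT, solve for n = PV / (RT).
PV = 229 * 5.28 = 1209.12
RT = 8.314 * 239 = 1987.046
n = 1209.12 / 1987.046
n = 0.60850126 mol, rounded to 4 dp:

0.6085 mol


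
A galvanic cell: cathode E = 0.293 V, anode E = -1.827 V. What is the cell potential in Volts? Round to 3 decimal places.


Standard cell potential: E_cell = E_cathode - E_anode.
E_cell = 0.293 - (-1.827)
E_cell = 2.12 V, rounded to 3 dp:

2.120 V


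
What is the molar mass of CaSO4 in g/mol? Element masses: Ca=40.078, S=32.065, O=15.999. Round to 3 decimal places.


M = sum(count * atomic_mass) over atoms.
M = 1*40.078 + 1*32.065 + 4*15.999
M = 40.078 + 32.065 + 63.996
M = 136.139 g/mol, rounded to 3 dp:

136.139 g/mol


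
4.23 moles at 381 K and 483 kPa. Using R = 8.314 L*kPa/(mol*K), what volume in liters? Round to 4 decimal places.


PV = nRT, solve for V = nRT / P.
nRT = 4.23 * 8.314 * 381 = 13399.0918
V = 13399.0918 / 483
V = 27.74139089 L, rounded to 4 dp:

27.7414 L


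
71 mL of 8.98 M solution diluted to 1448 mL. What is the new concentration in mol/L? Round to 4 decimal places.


Dilution: M1*V1 = M2*V2, solve for M2.
M2 = M1*V1 / V2
M2 = 8.98 * 71 / 1448
M2 = 637.58 / 1448
M2 = 0.44031768 mol/L, rounded to 4 dp:

0.4403 mol/L


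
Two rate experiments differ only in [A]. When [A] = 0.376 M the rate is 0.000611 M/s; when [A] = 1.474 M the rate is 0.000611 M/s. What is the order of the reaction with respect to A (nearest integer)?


Rate is proportional to [A]^n, so rate2/rate1 = ([A]2/[A]1)^n. Take logs to solve for n.
rate2/rate1 = 0.000611 / 0.000611 = 1.0
[A]2/[A]1 = 1.474 / 0.376 = 3.9202
n = ln(1.0) / ln(3.9202) = 0.0
Nearest integer order:

0


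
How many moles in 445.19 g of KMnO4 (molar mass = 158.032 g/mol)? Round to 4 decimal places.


n = mass / M
n = 445.19 / 158.032
n = 2.81708768 mol, rounded to 4 dp:

2.8171 mol


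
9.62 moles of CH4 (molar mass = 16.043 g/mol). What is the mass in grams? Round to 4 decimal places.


mass = n * M
mass = 9.62 * 16.043
mass = 154.33366 g, rounded to 4 dp:

154.3337 g


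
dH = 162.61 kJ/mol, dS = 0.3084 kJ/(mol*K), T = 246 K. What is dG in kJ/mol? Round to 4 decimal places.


Gibbs: dG = dH - T*dS (consistent units, dS already in kJ/(mol*K)).
T*dS = 246 * 0.3084 = 75.8664
dG = 162.61 - (75.8664)
dG = 86.7436 kJ/mol, rounded to 4 dp:

86.7436 kJ/mol


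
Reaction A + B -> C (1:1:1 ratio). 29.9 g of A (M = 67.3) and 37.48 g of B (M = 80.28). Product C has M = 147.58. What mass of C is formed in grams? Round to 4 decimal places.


Find moles of each reactant; the smaller value is the limiting reagent in a 1:1:1 reaction, so moles_C equals moles of the limiter.
n_A = mass_A / M_A = 29.9 / 67.3 = 0.444279 mol
n_B = mass_B / M_B = 37.48 / 80.28 = 0.466866 mol
Limiting reagent: A (smaller), n_limiting = 0.444279 mol
mass_C = n_limiting * M_C = 0.444279 * 147.58
mass_C = 65.56669482 g, rounded to 4 dp:

65.5667 g


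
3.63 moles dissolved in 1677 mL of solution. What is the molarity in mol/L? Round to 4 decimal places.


Convert volume to liters: V_L = V_mL / 1000.
V_L = 1677 / 1000 = 1.677 L
M = n / V_L = 3.63 / 1.677
M = 2.16457961 mol/L, rounded to 4 dp:

2.1646 mol/L


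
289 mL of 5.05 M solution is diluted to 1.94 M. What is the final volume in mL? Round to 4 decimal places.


Dilution: M1*V1 = M2*V2, solve for V2.
V2 = M1*V1 / M2
V2 = 5.05 * 289 / 1.94
V2 = 1459.45 / 1.94
V2 = 752.29381443 mL, rounded to 4 dp:

752.2938 mL


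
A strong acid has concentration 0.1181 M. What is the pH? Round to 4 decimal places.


A strong acid dissociates completely, so [H+] equals the given concentration.
pH = -log10([H+]) = -log10(0.1181)
pH = 0.9277501, rounded to 4 dp:

0.9278


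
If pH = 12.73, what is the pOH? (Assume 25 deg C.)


At 25 deg C, pH + pOH = 14.
pOH = 14 - pH = 14 - 12.73
pOH = 1.27:

1.27


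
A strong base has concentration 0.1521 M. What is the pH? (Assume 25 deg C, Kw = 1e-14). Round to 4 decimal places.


A strong base dissociates completely, so [OH-] equals the given concentration.
pOH = -log10([OH-]) = -log10(0.1521) = 0.817871
pH = 14 - pOH = 14 - 0.817871
pH = 13.182129, rounded to 4 dp:

13.1821


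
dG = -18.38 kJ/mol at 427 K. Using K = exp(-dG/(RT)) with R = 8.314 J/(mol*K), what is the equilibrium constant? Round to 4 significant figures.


dG is in kJ/mol; multiply by 1000 to match R in J/(mol*K).
RT = 8.314 * 427 = 3550.078 J/mol
exponent = -dG*1000 / (RT) = -(-18.38*1000) / 3550.078 = 5.17735103
K = exp(5.17735103)
K = 177.21276, rounded to 4 significant figures:

177.2


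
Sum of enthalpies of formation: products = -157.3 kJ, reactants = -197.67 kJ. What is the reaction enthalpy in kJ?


dH_rxn = sum(dH_f products) - sum(dH_f reactants)
dH_rxn = -157.3 - (-197.67)
dH_rxn = 40.37 kJ:

40.37 kJ


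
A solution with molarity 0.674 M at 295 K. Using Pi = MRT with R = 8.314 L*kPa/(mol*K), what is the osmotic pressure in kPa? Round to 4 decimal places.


Osmotic pressure (van't Hoff): Pi = M*R*T.
RT = 8.314 * 295 = 2452.63
Pi = 0.674 * 2452.63
Pi = 1653.07262 kPa, rounded to 4 dp:

1653.0726 kPa


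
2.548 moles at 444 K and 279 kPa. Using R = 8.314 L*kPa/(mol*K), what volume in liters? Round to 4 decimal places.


PV = nRT, solve for V = nRT / P.
nRT = 2.548 * 8.314 * 444 = 9405.728
V = 9405.728 / 279
V = 33.71228674 L, rounded to 4 dp:

33.7123 L


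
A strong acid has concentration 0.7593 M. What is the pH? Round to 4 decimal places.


A strong acid dissociates completely, so [H+] equals the given concentration.
pH = -log10([H+]) = -log10(0.7593)
pH = 0.1195866, rounded to 4 dp:

0.1196


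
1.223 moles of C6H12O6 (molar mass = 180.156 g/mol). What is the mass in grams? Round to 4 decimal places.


mass = n * M
mass = 1.223 * 180.156
mass = 220.330788 g, rounded to 4 dp:

220.3308 g


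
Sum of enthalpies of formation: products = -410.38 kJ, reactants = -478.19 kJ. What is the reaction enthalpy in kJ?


dH_rxn = sum(dH_f products) - sum(dH_f reactants)
dH_rxn = -410.38 - (-478.19)
dH_rxn = 67.81 kJ:

67.81 kJ


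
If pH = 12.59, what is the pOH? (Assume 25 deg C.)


At 25 deg C, pH + pOH = 14.
pOH = 14 - pH = 14 - 12.59
pOH = 1.41:

1.41


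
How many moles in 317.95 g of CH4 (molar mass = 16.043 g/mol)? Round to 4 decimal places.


n = mass / M
n = 317.95 / 16.043
n = 19.81861248 mol, rounded to 4 dp:

19.8186 mol


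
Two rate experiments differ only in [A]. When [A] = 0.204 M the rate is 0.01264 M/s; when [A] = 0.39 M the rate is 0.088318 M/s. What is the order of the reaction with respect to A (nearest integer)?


Rate is proportional to [A]^n, so rate2/rate1 = ([A]2/[A]1)^n. Take logs to solve for n.
rate2/rate1 = 0.088318 / 0.01264 = 6.9872
[A]2/[A]1 = 0.39 / 0.204 = 1.9118
n = ln(6.9872) / ln(1.9118) = 3.0
Nearest integer order:

3


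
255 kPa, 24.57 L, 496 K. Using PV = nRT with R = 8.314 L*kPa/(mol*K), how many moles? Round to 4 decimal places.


PV = nRT, solve for n = PV / (RT).
PV = 255 * 24.57 = 6265.35
RT = 8.314 * 496 = 4123.744
n = 6265.35 / 4123.744
n = 1.51933534 mol, rounded to 4 dp:

1.5193 mol


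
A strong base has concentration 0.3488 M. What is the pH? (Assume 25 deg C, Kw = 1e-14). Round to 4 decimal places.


A strong base dissociates completely, so [OH-] equals the given concentration.
pOH = -log10([OH-]) = -log10(0.3488) = 0.457424
pH = 14 - pOH = 14 - 0.457424
pH = 13.542576, rounded to 4 dp:

13.5426


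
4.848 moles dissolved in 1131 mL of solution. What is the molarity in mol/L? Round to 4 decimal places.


Convert volume to liters: V_L = V_mL / 1000.
V_L = 1131 / 1000 = 1.131 L
M = n / V_L = 4.848 / 1.131
M = 4.28647215 mol/L, rounded to 4 dp:

4.2865 mol/L


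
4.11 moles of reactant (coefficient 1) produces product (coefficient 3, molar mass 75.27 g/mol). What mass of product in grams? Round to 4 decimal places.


Use the coefficient ratio to convert reactant moles to product moles, then multiply by the product's molar mass.
moles_P = moles_R * (coeff_P / coeff_R) = 4.11 * (3/1) = 12.33
mass_P = moles_P * M_P = 12.33 * 75.27
mass_P = 928.0791 g, rounded to 4 dp:

928.0791 g


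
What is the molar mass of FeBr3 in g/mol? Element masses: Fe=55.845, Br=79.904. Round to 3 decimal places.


M = sum(count * atomic_mass) over atoms.
M = 1*55.845 + 3*79.904
M = 55.845 + 239.712
M = 295.557 g/mol, rounded to 3 dp:

295.557 g/mol


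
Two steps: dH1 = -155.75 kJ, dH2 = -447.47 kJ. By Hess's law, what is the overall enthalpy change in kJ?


Hess's law: enthalpy is a state function, so add the step enthalpies.
dH_total = dH1 + dH2 = -155.75 + (-447.47)
dH_total = -603.22 kJ:

-603.22 kJ


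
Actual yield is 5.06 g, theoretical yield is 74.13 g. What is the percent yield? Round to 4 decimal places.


% yield = 100 * actual / theoretical
% yield = 100 * 5.06 / 74.13
% yield = 6.82584649 %, rounded to 4 dp:

6.8258 %


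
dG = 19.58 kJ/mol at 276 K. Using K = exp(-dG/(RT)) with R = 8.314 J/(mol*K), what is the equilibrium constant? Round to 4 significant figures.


dG is in kJ/mol; multiply by 1000 to match R in J/(mol*K).
RT = 8.314 * 276 = 2294.664 J/mol
exponent = -dG*1000 / (RT) = -(19.58*1000) / 2294.664 = -8.53283967
K = exp(-8.53283967)
K = 0.00019689506, rounded to 4 significant figures:

0.0001969


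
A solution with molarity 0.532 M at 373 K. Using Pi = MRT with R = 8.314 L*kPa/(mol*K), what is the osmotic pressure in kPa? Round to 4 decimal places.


Osmotic pressure (van't Hoff): Pi = M*R*T.
RT = 8.314 * 373 = 3101.122
Pi = 0.532 * 3101.122
Pi = 1649.796904 kPa, rounded to 4 dp:

1649.7969 kPa


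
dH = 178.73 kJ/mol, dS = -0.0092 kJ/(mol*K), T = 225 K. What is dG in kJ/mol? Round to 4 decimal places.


Gibbs: dG = dH - T*dS (consistent units, dS already in kJ/(mol*K)).
T*dS = 225 * -0.0092 = -2.07
dG = 178.73 - (-2.07)
dG = 180.8 kJ/mol, rounded to 4 dp:

180.8000 kJ/mol


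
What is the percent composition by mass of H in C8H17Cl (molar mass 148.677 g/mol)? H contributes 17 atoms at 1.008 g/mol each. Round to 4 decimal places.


pct = 100 * (n_elem * M_elem) / M_total
mass_contribution = 17 * 1.008 = 17.136 g/mol
pct = 100 * 17.136 / 148.677
pct = 11.52565629 %, rounded to 4 dp:

11.5257 %


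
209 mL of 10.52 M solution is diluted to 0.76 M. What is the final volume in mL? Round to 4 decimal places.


Dilution: M1*V1 = M2*V2, solve for V2.
V2 = M1*V1 / M2
V2 = 10.52 * 209 / 0.76
V2 = 2198.68 / 0.76
V2 = 2893.0 mL, rounded to 4 dp:

2893.0000 mL


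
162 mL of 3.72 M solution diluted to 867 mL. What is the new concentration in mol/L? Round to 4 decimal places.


Dilution: M1*V1 = M2*V2, solve for M2.
M2 = M1*V1 / V2
M2 = 3.72 * 162 / 867
M2 = 602.64 / 867
M2 = 0.69508651 mol/L, rounded to 4 dp:

0.6951 mol/L


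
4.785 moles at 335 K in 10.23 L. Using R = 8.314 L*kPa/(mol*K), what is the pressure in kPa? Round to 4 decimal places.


PV = nRT, solve for P = nRT / V.
nRT = 4.785 * 8.314 * 335 = 13327.1342
P = 13327.1342 / 10.23
P = 1302.75016618 kPa, rounded to 4 dp:

1302.7502 kPa


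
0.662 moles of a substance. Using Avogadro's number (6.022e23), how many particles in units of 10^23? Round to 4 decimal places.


N = n * NA, then divide by 1e23 for the requested units.
N / 1e23 = n * 6.022
N / 1e23 = 0.662 * 6.022
N / 1e23 = 3.986564, rounded to 4 dp:

3.9866


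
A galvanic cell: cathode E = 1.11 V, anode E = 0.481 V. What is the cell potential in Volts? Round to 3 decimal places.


Standard cell potential: E_cell = E_cathode - E_anode.
E_cell = 1.11 - (0.481)
E_cell = 0.629 V, rounded to 3 dp:

0.629 V


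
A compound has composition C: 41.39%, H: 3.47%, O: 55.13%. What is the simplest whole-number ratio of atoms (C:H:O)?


Assume 100 g of compound, divide each mass% by atomic mass to get moles, then normalize by the smallest to get a raw atom ratio.
Moles per 100 g: C: 41.39/12.011 = 3.446, H: 3.47/1.008 = 3.4425, O: 55.13/15.999 = 3.4458
Raw ratio (divide by min = 3.4425): C: 1.001, H: 1.0, O: 1.001
Multiply by 1 to clear fractions: C: 1.001 ~= 1, H: 1.0 ~= 1, O: 1.001 ~= 1
Reduce by GCD to get the simplest whole-number ratio:

1:1:1


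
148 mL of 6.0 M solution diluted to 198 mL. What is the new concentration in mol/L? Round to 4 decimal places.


Dilution: M1*V1 = M2*V2, solve for M2.
M2 = M1*V1 / V2
M2 = 6.0 * 148 / 198
M2 = 888.0 / 198
M2 = 4.48484848 mol/L, rounded to 4 dp:

4.4848 mol/L


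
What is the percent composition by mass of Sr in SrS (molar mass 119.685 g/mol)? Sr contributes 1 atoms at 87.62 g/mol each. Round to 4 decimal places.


pct = 100 * (n_elem * M_elem) / M_total
mass_contribution = 1 * 87.62 = 87.62 g/mol
pct = 100 * 87.62 / 119.685
pct = 73.20883987 %, rounded to 4 dp:

73.2088 %


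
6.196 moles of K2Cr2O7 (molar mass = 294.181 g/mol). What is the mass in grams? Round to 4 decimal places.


mass = n * M
mass = 6.196 * 294.181
mass = 1822.745476 g, rounded to 4 dp:

1822.7455 g


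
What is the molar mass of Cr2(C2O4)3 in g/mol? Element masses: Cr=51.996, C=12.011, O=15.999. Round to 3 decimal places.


M = sum(count * atomic_mass) over atoms.
M = 2*51.996 + 6*12.011 + 12*15.999
M = 103.992 + 72.066 + 191.988
M = 368.046 g/mol, rounded to 3 dp:

368.046 g/mol


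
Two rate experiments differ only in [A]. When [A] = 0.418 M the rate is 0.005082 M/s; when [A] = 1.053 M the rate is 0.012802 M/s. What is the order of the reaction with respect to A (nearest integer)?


Rate is proportional to [A]^n, so rate2/rate1 = ([A]2/[A]1)^n. Take logs to solve for n.
rate2/rate1 = 0.012802 / 0.005082 = 2.5191
[A]2/[A]1 = 1.053 / 0.418 = 2.5191
n = ln(2.5191) / ln(2.5191) = 1.0
Nearest integer order:

1


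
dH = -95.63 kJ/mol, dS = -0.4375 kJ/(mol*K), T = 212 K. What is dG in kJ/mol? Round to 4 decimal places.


Gibbs: dG = dH - T*dS (consistent units, dS already in kJ/(mol*K)).
T*dS = 212 * -0.4375 = -92.75
dG = -95.63 - (-92.75)
dG = -2.88 kJ/mol, rounded to 4 dp:

-2.8800 kJ/mol


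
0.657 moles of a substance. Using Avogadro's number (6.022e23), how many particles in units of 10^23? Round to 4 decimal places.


N = n * NA, then divide by 1e23 for the requested units.
N / 1e23 = n * 6.022
N / 1e23 = 0.657 * 6.022
N / 1e23 = 3.956454, rounded to 4 dp:

3.9565


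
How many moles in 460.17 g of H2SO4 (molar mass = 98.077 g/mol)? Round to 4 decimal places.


n = mass / M
n = 460.17 / 98.077
n = 4.69192573 mol, rounded to 4 dp:

4.6919 mol


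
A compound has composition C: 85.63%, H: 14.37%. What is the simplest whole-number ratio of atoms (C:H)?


Assume 100 g of compound, divide each mass% by atomic mass to get moles, then normalize by the smallest to get a raw atom ratio.
Moles per 100 g: C: 85.63/12.011 = 7.1293, H: 14.37/1.008 = 14.256
Raw ratio (divide by min = 7.1293): C: 1.0, H: 2.0
Multiply by 1 to clear fractions: C: 1.0 ~= 1, H: 2.0 ~= 2
Reduce by GCD to get the simplest whole-number ratio:

1:2


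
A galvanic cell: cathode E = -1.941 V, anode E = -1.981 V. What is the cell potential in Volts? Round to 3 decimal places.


Standard cell potential: E_cell = E_cathode - E_anode.
E_cell = -1.941 - (-1.981)
E_cell = 0.04 V, rounded to 3 dp:

0.040 V


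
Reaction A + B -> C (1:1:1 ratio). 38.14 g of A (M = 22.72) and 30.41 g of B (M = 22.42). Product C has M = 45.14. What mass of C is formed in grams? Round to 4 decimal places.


Find moles of each reactant; the smaller value is the limiting reagent in a 1:1:1 reaction, so moles_C equals moles of the limiter.
n_A = mass_A / M_A = 38.14 / 22.72 = 1.678697 mol
n_B = mass_B / M_B = 30.41 / 22.42 = 1.356378 mol
Limiting reagent: B (smaller), n_limiting = 1.356378 mol
mass_C = n_limiting * M_C = 1.356378 * 45.14
mass_C = 61.22690292 g, rounded to 4 dp:

61.2269 g


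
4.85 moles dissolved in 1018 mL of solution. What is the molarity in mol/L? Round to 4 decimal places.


Convert volume to liters: V_L = V_mL / 1000.
V_L = 1018 / 1000 = 1.018 L
M = n / V_L = 4.85 / 1.018
M = 4.76424361 mol/L, rounded to 4 dp:

4.7642 mol/L


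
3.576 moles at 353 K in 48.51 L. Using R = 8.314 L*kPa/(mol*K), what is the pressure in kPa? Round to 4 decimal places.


PV = nRT, solve for P = nRT / V.
nRT = 3.576 * 8.314 * 353 = 10494.995
P = 10494.995 / 48.51
P = 216.34704185 kPa, rounded to 4 dp:

216.3470 kPa


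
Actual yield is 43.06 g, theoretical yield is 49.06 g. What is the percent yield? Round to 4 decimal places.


% yield = 100 * actual / theoretical
% yield = 100 * 43.06 / 49.06
% yield = 87.77007746 %, rounded to 4 dp:

87.7701 %


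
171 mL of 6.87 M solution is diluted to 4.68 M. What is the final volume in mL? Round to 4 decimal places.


Dilution: M1*V1 = M2*V2, solve for V2.
V2 = M1*V1 / M2
V2 = 6.87 * 171 / 4.68
V2 = 1174.77 / 4.68
V2 = 251.01923077 mL, rounded to 4 dp:

251.0192 mL


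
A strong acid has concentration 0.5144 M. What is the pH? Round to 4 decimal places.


A strong acid dissociates completely, so [H+] equals the given concentration.
pH = -log10([H+]) = -log10(0.5144)
pH = 0.28869904, rounded to 4 dp:

0.2887


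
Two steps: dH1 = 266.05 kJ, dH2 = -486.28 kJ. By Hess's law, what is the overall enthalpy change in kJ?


Hess's law: enthalpy is a state function, so add the step enthalpies.
dH_total = dH1 + dH2 = 266.05 + (-486.28)
dH_total = -220.23 kJ:

-220.23 kJ


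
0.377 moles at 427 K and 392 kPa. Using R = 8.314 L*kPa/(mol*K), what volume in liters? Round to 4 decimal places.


PV = nRT, solve for V = nRT / P.
nRT = 0.377 * 8.314 * 427 = 1338.3794
V = 1338.3794 / 392
V = 3.41423316 L, rounded to 4 dp:

3.4142 L


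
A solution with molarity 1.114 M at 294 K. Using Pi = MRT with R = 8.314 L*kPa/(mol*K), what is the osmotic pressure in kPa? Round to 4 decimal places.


Osmotic pressure (van't Hoff): Pi = M*R*T.
RT = 8.314 * 294 = 2444.316
Pi = 1.114 * 2444.316
Pi = 2722.968024 kPa, rounded to 4 dp:

2722.9680 kPa


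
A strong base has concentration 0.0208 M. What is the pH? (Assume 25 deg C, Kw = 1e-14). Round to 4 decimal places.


A strong base dissociates completely, so [OH-] equals the given concentration.
pOH = -log10([OH-]) = -log10(0.0208) = 1.681937
pH = 14 - pOH = 14 - 1.681937
pH = 12.318063, rounded to 4 dp:

12.3181


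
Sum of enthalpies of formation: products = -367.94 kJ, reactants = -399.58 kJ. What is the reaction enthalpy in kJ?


dH_rxn = sum(dH_f products) - sum(dH_f reactants)
dH_rxn = -367.94 - (-399.58)
dH_rxn = 31.64 kJ:

31.64 kJ


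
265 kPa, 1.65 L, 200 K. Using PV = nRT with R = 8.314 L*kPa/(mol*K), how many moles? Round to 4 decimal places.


PV = nRT, solve for n = PV / (RT).
PV = 265 * 1.65 = 437.25
RT = 8.314 * 200 = 1662.8
n = 437.25 / 1662.8
n = 0.26296007 mol, rounded to 4 dp:

0.2630 mol


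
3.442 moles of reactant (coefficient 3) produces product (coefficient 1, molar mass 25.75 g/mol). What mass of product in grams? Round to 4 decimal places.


Use the coefficient ratio to convert reactant moles to product moles, then multiply by the product's molar mass.
moles_P = moles_R * (coeff_P / coeff_R) = 3.442 * (1/3) = 1.147333
mass_P = moles_P * M_P = 1.147333 * 25.75
mass_P = 29.54382475 g, rounded to 4 dp:

29.5438 g


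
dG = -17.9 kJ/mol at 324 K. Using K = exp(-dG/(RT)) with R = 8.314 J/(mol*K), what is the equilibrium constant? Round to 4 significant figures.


dG is in kJ/mol; multiply by 1000 to match R in J/(mol*K).
RT = 8.314 * 324 = 2693.736 J/mol
exponent = -dG*1000 / (RT) = -(-17.9*1000) / 2693.736 = 6.64504614
K = exp(6.64504614)
K = 768.96553, rounded to 4 significant figures:

769.0


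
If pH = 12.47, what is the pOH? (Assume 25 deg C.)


At 25 deg C, pH + pOH = 14.
pOH = 14 - pH = 14 - 12.47
pOH = 1.53:

1.53


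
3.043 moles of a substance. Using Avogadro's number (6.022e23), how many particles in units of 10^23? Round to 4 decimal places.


N = n * NA, then divide by 1e23 for the requested units.
N / 1e23 = n * 6.022
N / 1e23 = 3.043 * 6.022
N / 1e23 = 18.324946, rounded to 4 dp:

18.3249


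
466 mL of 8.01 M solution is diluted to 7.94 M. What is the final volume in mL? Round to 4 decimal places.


Dilution: M1*V1 = M2*V2, solve for V2.
V2 = M1*V1 / M2
V2 = 8.01 * 466 / 7.94
V2 = 3732.66 / 7.94
V2 = 470.10831234 mL, rounded to 4 dp:

470.1083 mL


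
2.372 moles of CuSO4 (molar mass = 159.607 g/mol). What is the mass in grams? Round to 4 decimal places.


mass = n * M
mass = 2.372 * 159.607
mass = 378.587804 g, rounded to 4 dp:

378.5878 g


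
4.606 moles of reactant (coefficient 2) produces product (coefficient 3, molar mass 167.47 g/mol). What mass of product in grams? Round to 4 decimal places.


Use the coefficient ratio to convert reactant moles to product moles, then multiply by the product's molar mass.
moles_P = moles_R * (coeff_P / coeff_R) = 4.606 * (3/2) = 6.909
mass_P = moles_P * M_P = 6.909 * 167.47
mass_P = 1157.05023 g, rounded to 4 dp:

1157.0502 g


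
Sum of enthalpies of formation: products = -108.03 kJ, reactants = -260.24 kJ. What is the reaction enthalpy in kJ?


dH_rxn = sum(dH_f products) - sum(dH_f reactants)
dH_rxn = -108.03 - (-260.24)
dH_rxn = 152.21 kJ:

152.21 kJ


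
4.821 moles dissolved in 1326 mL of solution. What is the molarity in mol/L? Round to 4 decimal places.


Convert volume to liters: V_L = V_mL / 1000.
V_L = 1326 / 1000 = 1.326 L
M = n / V_L = 4.821 / 1.326
M = 3.63574661 mol/L, rounded to 4 dp:

3.6357 mol/L


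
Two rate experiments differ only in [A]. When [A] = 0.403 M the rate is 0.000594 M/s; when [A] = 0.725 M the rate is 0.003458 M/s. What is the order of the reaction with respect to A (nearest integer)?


Rate is proportional to [A]^n, so rate2/rate1 = ([A]2/[A]1)^n. Take logs to solve for n.
rate2/rate1 = 0.003458 / 0.000594 = 5.8215
[A]2/[A]1 = 0.725 / 0.403 = 1.799
n = ln(5.8215) / ln(1.799) = 3.0
Nearest integer order:

3


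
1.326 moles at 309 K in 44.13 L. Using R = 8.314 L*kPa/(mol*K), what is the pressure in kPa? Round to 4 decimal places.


PV = nRT, solve for P = nRT / V.
nRT = 1.326 * 8.314 * 309 = 3406.5285
P = 3406.5285 / 44.13
P = 77.19303195 kPa, rounded to 4 dp:

77.1930 kPa


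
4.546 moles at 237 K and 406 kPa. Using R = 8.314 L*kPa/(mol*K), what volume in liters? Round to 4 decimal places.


PV = nRT, solve for V = nRT / P.
nRT = 4.546 * 8.314 * 237 = 8957.5202
V = 8957.5202 / 406
V = 22.06285764 L, rounded to 4 dp:

22.0629 L


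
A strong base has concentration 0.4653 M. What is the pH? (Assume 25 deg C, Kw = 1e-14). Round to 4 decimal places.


A strong base dissociates completely, so [OH-] equals the given concentration.
pOH = -log10([OH-]) = -log10(0.4653) = 0.332267
pH = 14 - pOH = 14 - 0.332267
pH = 13.667733, rounded to 4 dp:

13.6677


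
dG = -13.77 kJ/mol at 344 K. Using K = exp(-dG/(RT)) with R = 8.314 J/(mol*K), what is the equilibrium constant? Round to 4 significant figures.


dG is in kJ/mol; multiply by 1000 to match R in J/(mol*K).
RT = 8.314 * 344 = 2860.016 J/mol
exponent = -dG*1000 / (RT) = -(-13.77*1000) / 2860.016 = 4.81465838
K = exp(4.81465838)
K = 123.30468, rounded to 4 significant figures:

123.3


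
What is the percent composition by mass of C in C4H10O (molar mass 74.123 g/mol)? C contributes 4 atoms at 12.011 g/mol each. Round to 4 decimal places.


pct = 100 * (n_elem * M_elem) / M_total
mass_contribution = 4 * 12.011 = 48.044 g/mol
pct = 100 * 48.044 / 74.123
pct = 64.81658864 %, rounded to 4 dp:

64.8166 %


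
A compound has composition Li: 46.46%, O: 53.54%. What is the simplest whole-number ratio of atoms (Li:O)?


Assume 100 g of compound, divide each mass% by atomic mass to get moles, then normalize by the smallest to get a raw atom ratio.
Moles per 100 g: Li: 46.46/6.941 = 6.6936, O: 53.54/15.999 = 3.3465
Raw ratio (divide by min = 3.3465): Li: 2.0, O: 1.0
Multiply by 1 to clear fractions: Li: 2.0 ~= 2, O: 1.0 ~= 1
Reduce by GCD to get the simplest whole-number ratio:

2:1


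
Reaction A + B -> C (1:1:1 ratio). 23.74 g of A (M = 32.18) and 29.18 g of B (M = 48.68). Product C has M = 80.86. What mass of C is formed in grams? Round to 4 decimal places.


Find moles of each reactant; the smaller value is the limiting reagent in a 1:1:1 reaction, so moles_C equals moles of the limiter.
n_A = mass_A / M_A = 23.74 / 32.18 = 0.737725 mol
n_B = mass_B / M_B = 29.18 / 48.68 = 0.599425 mol
Limiting reagent: B (smaller), n_limiting = 0.599425 mol
mass_C = n_limiting * M_C = 0.599425 * 80.86
mass_C = 48.4695055 g, rounded to 4 dp:

48.4695 g


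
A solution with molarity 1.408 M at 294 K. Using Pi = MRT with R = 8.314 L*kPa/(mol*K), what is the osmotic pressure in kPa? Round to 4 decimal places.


Osmotic pressure (van't Hoff): Pi = M*R*T.
RT = 8.314 * 294 = 2444.316
Pi = 1.408 * 2444.316
Pi = 3441.596928 kPa, rounded to 4 dp:

3441.5969 kPa


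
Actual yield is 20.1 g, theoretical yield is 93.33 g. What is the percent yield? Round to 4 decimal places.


% yield = 100 * actual / theoretical
% yield = 100 * 20.1 / 93.33
% yield = 21.53648345 %, rounded to 4 dp:

21.5365 %


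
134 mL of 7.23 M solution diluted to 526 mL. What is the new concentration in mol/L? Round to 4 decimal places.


Dilution: M1*V1 = M2*V2, solve for M2.
M2 = M1*V1 / V2
M2 = 7.23 * 134 / 526
M2 = 968.82 / 526
M2 = 1.84186312 mol/L, rounded to 4 dp:

1.8419 mol/L


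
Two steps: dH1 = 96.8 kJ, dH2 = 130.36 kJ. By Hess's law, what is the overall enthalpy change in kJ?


Hess's law: enthalpy is a state function, so add the step enthalpies.
dH_total = dH1 + dH2 = 96.8 + (130.36)
dH_total = 227.16 kJ:

227.16 kJ


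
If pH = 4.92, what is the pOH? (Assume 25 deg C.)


At 25 deg C, pH + pOH = 14.
pOH = 14 - pH = 14 - 4.92
pOH = 9.08:

9.08


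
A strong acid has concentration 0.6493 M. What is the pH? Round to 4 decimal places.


A strong acid dissociates completely, so [H+] equals the given concentration.
pH = -log10([H+]) = -log10(0.6493)
pH = 0.1875546, rounded to 4 dp:

0.1876


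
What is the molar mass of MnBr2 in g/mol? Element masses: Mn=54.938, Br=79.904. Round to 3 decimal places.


M = sum(count * atomic_mass) over atoms.
M = 1*54.938 + 2*79.904
M = 54.938 + 159.808
M = 214.746 g/mol, rounded to 3 dp:

214.746 g/mol


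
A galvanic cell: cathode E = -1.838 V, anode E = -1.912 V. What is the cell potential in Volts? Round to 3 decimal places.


Standard cell potential: E_cell = E_cathode - E_anode.
E_cell = -1.838 - (-1.912)
E_cell = 0.074 V, rounded to 3 dp:

0.074 V
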